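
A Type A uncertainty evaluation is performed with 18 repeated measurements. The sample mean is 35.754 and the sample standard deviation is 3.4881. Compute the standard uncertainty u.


The standard uncertainty for Type A evaluation is u = s / sqrt(n).
u = 3.4881 / sqrt(18)
u = 3.4881 / 4.2426
u = 0.8222

0.8222


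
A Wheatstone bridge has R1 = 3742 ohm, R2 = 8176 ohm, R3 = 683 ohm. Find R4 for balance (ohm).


At balance: R1*R4 = R2*R3, so R4 = R2*R3/R1.
R4 = 8176 * 683 / 3742
R4 = 5584208 / 3742
R4 = 1492.31 ohm

1492.31 ohm


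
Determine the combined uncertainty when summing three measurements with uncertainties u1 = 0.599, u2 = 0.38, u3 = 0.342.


For a sum of independent quantities, uc = sqrt(u1^2 + u2^2 + u3^2).
uc = sqrt(0.599^2 + 0.38^2 + 0.342^2)
uc = sqrt(0.358801 + 0.1444 + 0.116964)
uc = 0.7875

0.7875


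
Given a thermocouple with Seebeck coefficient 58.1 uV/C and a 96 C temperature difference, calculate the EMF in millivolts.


The thermocouple output V = sensitivity * dT.
V = 58.1 uV/C * 96 C
V = 5577.6 uV
V = 5.578 mV

5.578 mV


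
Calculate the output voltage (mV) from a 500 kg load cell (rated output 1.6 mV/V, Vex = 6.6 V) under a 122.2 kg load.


Vout = rated_output * Vex * (load / capacity).
Vout = 1.6 * 6.6 * (122.2 / 500)
Vout = 1.6 * 6.6 * 0.2444
Vout = 2.581 mV

2.581 mV


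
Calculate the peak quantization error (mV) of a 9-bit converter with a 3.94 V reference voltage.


The maximum quantization error is +/- LSB/2.
LSB = Vref / 2^n = 3.94 / 512 = 0.00769531 V
Max error = LSB / 2 = 0.00769531 / 2 = 0.00384766 V
Max error = 3.8477 mV

3.8477 mV


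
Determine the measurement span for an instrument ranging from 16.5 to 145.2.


Span = upper range - lower range.
Span = 145.2 - (16.5)
Span = 128.7

128.7


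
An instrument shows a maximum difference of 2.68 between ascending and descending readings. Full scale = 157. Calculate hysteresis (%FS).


Hysteresis = (max difference / full scale) * 100%.
H = (2.68 / 157) * 100
H = 1.707 %FS

1.707 %FS


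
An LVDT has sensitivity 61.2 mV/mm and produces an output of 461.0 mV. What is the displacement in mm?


Displacement = Vout / sensitivity.
d = 461.0 / 61.2
d = 7.533 mm

7.533 mm


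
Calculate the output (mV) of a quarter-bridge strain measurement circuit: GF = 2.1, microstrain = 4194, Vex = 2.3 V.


Quarter bridge output: Vout = (GF * epsilon * Vex) / 4.
Vout = (2.1 * 4194e-6 * 2.3) / 4
Vout = 0.02025702 / 4 V
Vout = 0.00506425 V = 5.0643 mV

5.0643 mV


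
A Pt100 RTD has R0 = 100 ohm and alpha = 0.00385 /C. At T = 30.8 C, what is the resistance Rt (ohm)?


The RTD equation: Rt = R0 * (1 + alpha * T).
Rt = 100 * (1 + 0.00385 * 30.8)
Rt = 100 * (1 + 0.11858)
Rt = 100 * 1.11858
Rt = 111.858 ohm

111.858 ohm


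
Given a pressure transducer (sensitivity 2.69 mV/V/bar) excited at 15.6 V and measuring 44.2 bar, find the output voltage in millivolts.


Output = sensitivity * Vex * P.
Vout = 2.69 * 15.6 * 44.2
Vout = 41.964 * 44.2
Vout = 1854.81 mV

1854.81 mV


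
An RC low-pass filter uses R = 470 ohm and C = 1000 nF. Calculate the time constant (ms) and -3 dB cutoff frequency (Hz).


Time constant: tau = R * C.
tau = 470 * 1.00e-06 = 0.00047 s
tau = 0.47 ms
Cutoff frequency: fc = 1 / (2*pi*R*C).
fc = 1 / (2*pi*0.00047) = 338.63 Hz

tau = 0.47 ms, fc = 338.63 Hz


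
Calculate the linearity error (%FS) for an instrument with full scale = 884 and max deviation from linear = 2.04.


Linearity error = (max deviation / full scale) * 100%.
Linearity = (2.04 / 884) * 100
Linearity = 0.231 %FS

0.231 %FS


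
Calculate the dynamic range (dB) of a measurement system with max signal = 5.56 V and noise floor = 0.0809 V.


Dynamic range = 20 * log10(Vmax / Vnoise).
DR = 20 * log10(5.56 / 0.0809)
DR = 20 * log10(68.73)
DR = 36.74 dB

36.74 dB


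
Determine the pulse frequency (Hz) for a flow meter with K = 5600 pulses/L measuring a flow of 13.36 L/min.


Frequency = K * Q / 60 (converting L/min to L/s).
f = 5600 * 13.36 / 60
f = 74816.0 / 60
f = 1246.93 Hz

1246.93 Hz


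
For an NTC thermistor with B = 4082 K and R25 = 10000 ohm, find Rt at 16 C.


NTC thermistor equation: Rt = R25 * exp(B * (1/T - 1/T25)).
T in Kelvin: 289.15 K, T25 = 298.15 K
1/T - 1/T25 = 1/289.15 - 1/298.15 = 0.0001044
B * (1/T - 1/T25) = 4082 * 0.0001044 = 0.4261
Rt = 10000 * exp(0.4261) = 15313.4 ohm

15313.4 ohm


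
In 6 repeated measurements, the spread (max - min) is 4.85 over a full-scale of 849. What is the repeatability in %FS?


Repeatability = (spread / full scale) * 100%.
R = (4.85 / 849) * 100
R = 0.571 %FS

0.571 %FS


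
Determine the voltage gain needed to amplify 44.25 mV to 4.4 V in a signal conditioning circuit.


Gain = Vout / Vin (converting to same units).
G = 4.4 V / 44.25 mV
G = 4400.0 mV / 44.25 mV
G = 99.44

99.44


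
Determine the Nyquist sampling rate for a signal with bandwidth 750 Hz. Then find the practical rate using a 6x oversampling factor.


By Nyquist theorem, fs_min = 2 * fmax.
fs_min = 2 * 750 = 1500 Hz
Practical rate = 6 * fs_min = 6 * 1500 = 9000 Hz

fs_min = 1500 Hz, fs_practical = 9000 Hz


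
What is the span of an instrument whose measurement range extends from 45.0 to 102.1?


Span = upper range - lower range.
Span = 102.1 - (45.0)
Span = 57.1

57.1


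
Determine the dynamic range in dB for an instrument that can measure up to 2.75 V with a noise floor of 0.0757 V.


Dynamic range = 20 * log10(Vmax / Vnoise).
DR = 20 * log10(2.75 / 0.0757)
DR = 20 * log10(36.33)
DR = 31.2 dB

31.2 dB


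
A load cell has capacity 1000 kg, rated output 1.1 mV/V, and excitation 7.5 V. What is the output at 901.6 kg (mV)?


Vout = rated_output * Vex * (load / capacity).
Vout = 1.1 * 7.5 * (901.6 / 1000)
Vout = 1.1 * 7.5 * 0.9016
Vout = 7.438 mV

7.438 mV


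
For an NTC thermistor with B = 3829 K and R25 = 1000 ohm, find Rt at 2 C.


NTC thermistor equation: Rt = R25 * exp(B * (1/T - 1/T25)).
T in Kelvin: 275.15 K, T25 = 298.15 K
1/T - 1/T25 = 1/275.15 - 1/298.15 = 0.00028036
B * (1/T - 1/T25) = 3829 * 0.00028036 = 1.0735
Rt = 1000 * exp(1.0735) = 2925.7 ohm

2925.7 ohm


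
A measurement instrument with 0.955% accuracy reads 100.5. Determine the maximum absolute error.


Absolute error = (accuracy% / 100) * reading.
Error = (0.955 / 100) * 100.5
Error = 0.00955 * 100.5
Error = 0.9598

0.9598


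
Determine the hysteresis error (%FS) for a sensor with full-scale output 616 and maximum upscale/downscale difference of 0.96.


Hysteresis = (max difference / full scale) * 100%.
H = (0.96 / 616) * 100
H = 0.156 %FS

0.156 %FS


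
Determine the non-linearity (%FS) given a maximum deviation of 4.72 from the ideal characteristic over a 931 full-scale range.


Linearity error = (max deviation / full scale) * 100%.
Linearity = (4.72 / 931) * 100
Linearity = 0.507 %FS

0.507 %FS


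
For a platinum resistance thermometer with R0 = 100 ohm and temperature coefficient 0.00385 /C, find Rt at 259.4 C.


The RTD equation: Rt = R0 * (1 + alpha * T).
Rt = 100 * (1 + 0.00385 * 259.4)
Rt = 100 * (1 + 0.99869)
Rt = 100 * 1.99869
Rt = 199.869 ohm

199.869 ohm


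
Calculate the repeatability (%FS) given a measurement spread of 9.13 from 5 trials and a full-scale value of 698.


Repeatability = (spread / full scale) * 100%.
R = (9.13 / 698) * 100
R = 1.308 %FS

1.308 %FS


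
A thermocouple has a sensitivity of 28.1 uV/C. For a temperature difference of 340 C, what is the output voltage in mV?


The thermocouple output V = sensitivity * dT.
V = 28.1 uV/C * 340 C
V = 9554.0 uV
V = 9.554 mV

9.554 mV


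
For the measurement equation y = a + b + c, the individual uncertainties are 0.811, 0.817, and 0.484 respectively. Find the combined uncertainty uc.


For a sum of independent quantities, uc = sqrt(u1^2 + u2^2 + u3^2).
uc = sqrt(0.811^2 + 0.817^2 + 0.484^2)
uc = sqrt(0.657721 + 0.667489 + 0.234256)
uc = 1.2488

1.2488


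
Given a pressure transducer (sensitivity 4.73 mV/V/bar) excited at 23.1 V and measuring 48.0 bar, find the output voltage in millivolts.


Output = sensitivity * Vex * P.
Vout = 4.73 * 23.1 * 48.0
Vout = 109.263 * 48.0
Vout = 5244.62 mV

5244.62 mV


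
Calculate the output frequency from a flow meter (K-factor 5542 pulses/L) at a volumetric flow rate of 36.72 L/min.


Frequency = K * Q / 60 (converting L/min to L/s).
f = 5542 * 36.72 / 60
f = 203502.24 / 60
f = 3391.7 Hz

3391.7 Hz


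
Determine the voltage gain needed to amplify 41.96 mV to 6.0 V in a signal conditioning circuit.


Gain = Vout / Vin (converting to same units).
G = 6.0 V / 41.96 mV
G = 6000.0 mV / 41.96 mV
G = 142.99

142.99


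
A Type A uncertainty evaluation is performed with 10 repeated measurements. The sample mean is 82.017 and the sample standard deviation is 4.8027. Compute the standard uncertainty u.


The standard uncertainty for Type A evaluation is u = s / sqrt(n).
u = 4.8027 / sqrt(10)
u = 4.8027 / 3.1623
u = 1.5187

1.5187


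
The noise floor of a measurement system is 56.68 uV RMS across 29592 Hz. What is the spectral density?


Noise spectral density = Vrms / sqrt(BW).
NSD = 56.68 / sqrt(29592)
NSD = 56.68 / 172.0233
NSD = 0.3295 uV/sqrt(Hz)

0.3295 uV/sqrt(Hz)


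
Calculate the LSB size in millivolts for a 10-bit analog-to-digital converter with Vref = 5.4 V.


The resolution (LSB) of an ADC is Vref / 2^n.
LSB = 5.4 / 2^10
LSB = 5.4 / 1024
LSB = 0.00527344 V = 5.2734375 mV

5.2734375 mV


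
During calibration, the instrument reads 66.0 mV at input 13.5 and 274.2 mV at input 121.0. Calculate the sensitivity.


Sensitivity = (y2 - y1) / (x2 - x1).
S = (274.2 - 66.0) / (121.0 - 13.5)
S = 208.2 / 107.5
S = 1.9367 mV/unit

1.9367 mV/unit


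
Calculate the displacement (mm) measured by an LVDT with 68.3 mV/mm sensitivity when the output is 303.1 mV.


Displacement = Vout / sensitivity.
d = 303.1 / 68.3
d = 4.438 mm

4.438 mm


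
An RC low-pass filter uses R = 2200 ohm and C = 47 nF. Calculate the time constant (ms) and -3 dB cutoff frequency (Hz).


Time constant: tau = R * C.
tau = 2200 * 4.70e-08 = 0.0001034 s
tau = 0.1034 ms
Cutoff frequency: fc = 1 / (2*pi*R*C).
fc = 1 / (2*pi*0.0001034) = 1539.22 Hz

tau = 0.1034 ms, fc = 1539.22 Hz


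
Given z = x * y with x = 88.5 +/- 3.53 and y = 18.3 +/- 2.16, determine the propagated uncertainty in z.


For a product z = x*y, the relative uncertainty is:
uz/z = sqrt((ux/x)^2 + (uy/y)^2)
Relative uncertainties: ux/x = 3.53/88.5 = 0.039887
uy/y = 2.16/18.3 = 0.118033
z = 88.5 * 18.3 = 1619.5
uz = 1619.5 * sqrt(0.039887^2 + 0.118033^2) = 201.78

201.78


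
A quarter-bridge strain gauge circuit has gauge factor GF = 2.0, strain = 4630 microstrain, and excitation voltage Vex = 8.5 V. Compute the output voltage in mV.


Quarter bridge output: Vout = (GF * epsilon * Vex) / 4.
Vout = (2.0 * 4630e-6 * 8.5) / 4
Vout = 0.07871 / 4 V
Vout = 0.0196775 V = 19.6775 mV

19.6775 mV


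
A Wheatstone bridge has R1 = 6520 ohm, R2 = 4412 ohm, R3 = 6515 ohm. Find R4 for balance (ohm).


At balance: R1*R4 = R2*R3, so R4 = R2*R3/R1.
R4 = 4412 * 6515 / 6520
R4 = 28744180 / 6520
R4 = 4408.62 ohm

4408.62 ohm


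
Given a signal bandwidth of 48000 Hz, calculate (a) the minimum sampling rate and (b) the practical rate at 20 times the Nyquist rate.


By Nyquist theorem, fs_min = 2 * fmax.
fs_min = 2 * 48000 = 96000 Hz
Practical rate = 20 * fs_min = 20 * 96000 = 1920000 Hz

fs_min = 96000 Hz, fs_practical = 1920000 Hz


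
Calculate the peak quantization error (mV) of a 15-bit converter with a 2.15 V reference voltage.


The maximum quantization error is +/- LSB/2.
LSB = Vref / 2^n = 2.15 / 32768 = 6.561e-05 V
Max error = LSB / 2 = 6.561e-05 / 2 = 3.281e-05 V
Max error = 0.0328 mV

0.0328 mV


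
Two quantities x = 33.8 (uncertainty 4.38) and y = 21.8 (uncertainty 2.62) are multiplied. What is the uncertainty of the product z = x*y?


For a product z = x*y, the relative uncertainty is:
uz/z = sqrt((ux/x)^2 + (uy/y)^2)
Relative uncertainties: ux/x = 4.38/33.8 = 0.129586
uy/y = 2.62/21.8 = 0.120183
z = 33.8 * 21.8 = 736.8
uz = 736.8 * sqrt(0.129586^2 + 0.120183^2) = 130.228

130.228


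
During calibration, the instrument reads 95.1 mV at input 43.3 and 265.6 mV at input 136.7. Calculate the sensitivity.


Sensitivity = (y2 - y1) / (x2 - x1).
S = (265.6 - 95.1) / (136.7 - 43.3)
S = 170.5 / 93.4
S = 1.8255 mV/unit

1.8255 mV/unit


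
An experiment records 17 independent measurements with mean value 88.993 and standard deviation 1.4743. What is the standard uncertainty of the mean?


The standard uncertainty for Type A evaluation is u = s / sqrt(n).
u = 1.4743 / sqrt(17)
u = 1.4743 / 4.1231
u = 0.3576

0.3576


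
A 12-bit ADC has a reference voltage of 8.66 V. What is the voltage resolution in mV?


The resolution (LSB) of an ADC is Vref / 2^n.
LSB = 8.66 / 2^12
LSB = 8.66 / 4096
LSB = 0.00211426 V = 2.11425781 mV

2.11425781 mV


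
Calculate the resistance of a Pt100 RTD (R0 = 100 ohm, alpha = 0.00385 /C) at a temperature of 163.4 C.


The RTD equation: Rt = R0 * (1 + alpha * T).
Rt = 100 * (1 + 0.00385 * 163.4)
Rt = 100 * (1 + 0.62909)
Rt = 100 * 1.62909
Rt = 162.909 ohm

162.909 ohm


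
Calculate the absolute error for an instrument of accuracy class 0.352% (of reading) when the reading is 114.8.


Absolute error = (accuracy% / 100) * reading.
Error = (0.352 / 100) * 114.8
Error = 0.00352 * 114.8
Error = 0.4041

0.4041


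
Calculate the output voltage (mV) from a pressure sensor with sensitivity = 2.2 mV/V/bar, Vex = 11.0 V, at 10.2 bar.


Output = sensitivity * Vex * P.
Vout = 2.2 * 11.0 * 10.2
Vout = 24.2 * 10.2
Vout = 246.84 mV

246.84 mV


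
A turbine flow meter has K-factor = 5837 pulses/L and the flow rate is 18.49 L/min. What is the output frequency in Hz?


Frequency = K * Q / 60 (converting L/min to L/s).
f = 5837 * 18.49 / 60
f = 107926.13 / 60
f = 1798.77 Hz

1798.77 Hz


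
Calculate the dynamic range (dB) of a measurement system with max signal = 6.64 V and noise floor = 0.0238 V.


Dynamic range = 20 * log10(Vmax / Vnoise).
DR = 20 * log10(6.64 / 0.0238)
DR = 20 * log10(278.99)
DR = 48.91 dB

48.91 dB


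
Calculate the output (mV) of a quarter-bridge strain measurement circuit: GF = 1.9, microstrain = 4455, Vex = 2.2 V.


Quarter bridge output: Vout = (GF * epsilon * Vex) / 4.
Vout = (1.9 * 4455e-6 * 2.2) / 4
Vout = 0.0186219 / 4 V
Vout = 0.00465548 V = 4.6555 mV

4.6555 mV


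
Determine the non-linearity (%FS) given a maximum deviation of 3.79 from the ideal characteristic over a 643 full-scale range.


Linearity error = (max deviation / full scale) * 100%.
Linearity = (3.79 / 643) * 100
Linearity = 0.589 %FS

0.589 %FS


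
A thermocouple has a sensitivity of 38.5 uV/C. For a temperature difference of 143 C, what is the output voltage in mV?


The thermocouple output V = sensitivity * dT.
V = 38.5 uV/C * 143 C
V = 5505.5 uV
V = 5.505 mV

5.505 mV


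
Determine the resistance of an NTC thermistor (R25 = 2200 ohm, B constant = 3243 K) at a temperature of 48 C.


NTC thermistor equation: Rt = R25 * exp(B * (1/T - 1/T25)).
T in Kelvin: 321.15 K, T25 = 298.15 K
1/T - 1/T25 = 1/321.15 - 1/298.15 = -0.00024021
B * (1/T - 1/T25) = 3243 * -0.00024021 = -0.779
Rt = 2200 * exp(-0.779) = 1009.5 ohm

1009.5 ohm


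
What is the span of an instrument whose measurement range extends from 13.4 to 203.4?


Span = upper range - lower range.
Span = 203.4 - (13.4)
Span = 190.0

190.0


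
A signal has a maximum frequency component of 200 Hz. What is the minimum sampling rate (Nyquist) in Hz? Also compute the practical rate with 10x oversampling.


By Nyquist theorem, fs_min = 2 * fmax.
fs_min = 2 * 200 = 400 Hz
Practical rate = 10 * fs_min = 10 * 400 = 4000 Hz

fs_min = 400 Hz, fs_practical = 4000 Hz


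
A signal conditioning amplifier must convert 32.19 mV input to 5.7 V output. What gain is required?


Gain = Vout / Vin (converting to same units).
G = 5.7 V / 32.19 mV
G = 5700.0 mV / 32.19 mV
G = 177.07

177.07


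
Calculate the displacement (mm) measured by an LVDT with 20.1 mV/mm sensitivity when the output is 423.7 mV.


Displacement = Vout / sensitivity.
d = 423.7 / 20.1
d = 21.08 mm

21.08 mm


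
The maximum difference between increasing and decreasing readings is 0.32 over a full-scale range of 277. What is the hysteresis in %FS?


Hysteresis = (max difference / full scale) * 100%.
H = (0.32 / 277) * 100
H = 0.116 %FS

0.116 %FS


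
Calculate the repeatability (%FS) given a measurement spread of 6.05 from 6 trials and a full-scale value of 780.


Repeatability = (spread / full scale) * 100%.
R = (6.05 / 780) * 100
R = 0.776 %FS

0.776 %FS


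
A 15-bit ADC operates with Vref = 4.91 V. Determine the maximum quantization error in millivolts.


The maximum quantization error is +/- LSB/2.
LSB = Vref / 2^n = 4.91 / 32768 = 0.00014984 V
Max error = LSB / 2 = 0.00014984 / 2 = 7.492e-05 V
Max error = 0.0749 mV

0.0749 mV


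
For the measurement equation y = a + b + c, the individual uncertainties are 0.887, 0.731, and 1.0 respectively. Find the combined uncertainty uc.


For a sum of independent quantities, uc = sqrt(u1^2 + u2^2 + u3^2).
uc = sqrt(0.887^2 + 0.731^2 + 1.0^2)
uc = sqrt(0.786769 + 0.534361 + 1.0)
uc = 1.5235

1.5235


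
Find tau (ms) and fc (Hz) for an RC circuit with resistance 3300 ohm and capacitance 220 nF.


Time constant: tau = R * C.
tau = 3300 * 2.20e-07 = 0.000726 s
tau = 0.726 ms
Cutoff frequency: fc = 1 / (2*pi*R*C).
fc = 1 / (2*pi*0.000726) = 219.22 Hz

tau = 0.726 ms, fc = 219.22 Hz


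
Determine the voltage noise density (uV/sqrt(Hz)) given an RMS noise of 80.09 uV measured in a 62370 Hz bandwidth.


Noise spectral density = Vrms / sqrt(BW).
NSD = 80.09 / sqrt(62370)
NSD = 80.09 / 249.7399
NSD = 0.3207 uV/sqrt(Hz)

0.3207 uV/sqrt(Hz)


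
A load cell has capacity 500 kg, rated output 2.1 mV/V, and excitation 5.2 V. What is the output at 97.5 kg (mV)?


Vout = rated_output * Vex * (load / capacity).
Vout = 2.1 * 5.2 * (97.5 / 500)
Vout = 2.1 * 5.2 * 0.195
Vout = 2.129 mV

2.129 mV


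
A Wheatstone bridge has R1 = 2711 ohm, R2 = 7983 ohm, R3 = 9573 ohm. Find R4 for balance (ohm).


At balance: R1*R4 = R2*R3, so R4 = R2*R3/R1.
R4 = 7983 * 9573 / 2711
R4 = 76421259 / 2711
R4 = 28189.32 ohm

28189.32 ohm


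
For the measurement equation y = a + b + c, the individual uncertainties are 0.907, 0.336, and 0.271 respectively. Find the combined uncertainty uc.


For a sum of independent quantities, uc = sqrt(u1^2 + u2^2 + u3^2).
uc = sqrt(0.907^2 + 0.336^2 + 0.271^2)
uc = sqrt(0.822649 + 0.112896 + 0.073441)
uc = 1.0045

1.0045


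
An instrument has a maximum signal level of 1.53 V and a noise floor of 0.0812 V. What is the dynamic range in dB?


Dynamic range = 20 * log10(Vmax / Vnoise).
DR = 20 * log10(1.53 / 0.0812)
DR = 20 * log10(18.84)
DR = 25.5 dB

25.5 dB


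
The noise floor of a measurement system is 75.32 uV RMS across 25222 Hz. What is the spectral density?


Noise spectral density = Vrms / sqrt(BW).
NSD = 75.32 / sqrt(25222)
NSD = 75.32 / 158.8144
NSD = 0.4743 uV/sqrt(Hz)

0.4743 uV/sqrt(Hz)


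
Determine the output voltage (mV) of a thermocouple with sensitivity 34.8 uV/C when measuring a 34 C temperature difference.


The thermocouple output V = sensitivity * dT.
V = 34.8 uV/C * 34 C
V = 1183.2 uV
V = 1.183 mV

1.183 mV


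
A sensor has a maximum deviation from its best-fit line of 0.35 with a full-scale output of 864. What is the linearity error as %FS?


Linearity error = (max deviation / full scale) * 100%.
Linearity = (0.35 / 864) * 100
Linearity = 0.041 %FS

0.041 %FS


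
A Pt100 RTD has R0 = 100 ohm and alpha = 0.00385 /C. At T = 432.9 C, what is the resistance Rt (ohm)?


The RTD equation: Rt = R0 * (1 + alpha * T).
Rt = 100 * (1 + 0.00385 * 432.9)
Rt = 100 * (1 + 1.666665)
Rt = 100 * 2.666665
Rt = 266.666 ohm

266.666 ohm


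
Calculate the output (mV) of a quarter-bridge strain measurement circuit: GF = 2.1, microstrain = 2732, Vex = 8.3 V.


Quarter bridge output: Vout = (GF * epsilon * Vex) / 4.
Vout = (2.1 * 2732e-6 * 8.3) / 4
Vout = 0.04761876 / 4 V
Vout = 0.01190469 V = 11.9047 mV

11.9047 mV


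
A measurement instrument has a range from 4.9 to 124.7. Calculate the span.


Span = upper range - lower range.
Span = 124.7 - (4.9)
Span = 119.8

119.8


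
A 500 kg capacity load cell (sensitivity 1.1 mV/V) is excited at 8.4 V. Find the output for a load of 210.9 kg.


Vout = rated_output * Vex * (load / capacity).
Vout = 1.1 * 8.4 * (210.9 / 500)
Vout = 1.1 * 8.4 * 0.4218
Vout = 3.897 mV

3.897 mV


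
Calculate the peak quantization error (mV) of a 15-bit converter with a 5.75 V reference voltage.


The maximum quantization error is +/- LSB/2.
LSB = Vref / 2^n = 5.75 / 32768 = 0.00017548 V
Max error = LSB / 2 = 0.00017548 / 2 = 8.774e-05 V
Max error = 0.0877 mV

0.0877 mV


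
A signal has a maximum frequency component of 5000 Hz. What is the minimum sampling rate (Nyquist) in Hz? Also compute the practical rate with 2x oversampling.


By Nyquist theorem, fs_min = 2 * fmax.
fs_min = 2 * 5000 = 10000 Hz
Practical rate = 2 * fs_min = 2 * 10000 = 20000 Hz

fs_min = 10000 Hz, fs_practical = 20000 Hz


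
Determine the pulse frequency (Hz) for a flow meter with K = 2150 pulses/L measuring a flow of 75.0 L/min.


Frequency = K * Q / 60 (converting L/min to L/s).
f = 2150 * 75.0 / 60
f = 161250.0 / 60
f = 2687.5 Hz

2687.5 Hz


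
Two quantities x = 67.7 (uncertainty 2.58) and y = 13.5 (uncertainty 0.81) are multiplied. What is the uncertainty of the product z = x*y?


For a product z = x*y, the relative uncertainty is:
uz/z = sqrt((ux/x)^2 + (uy/y)^2)
Relative uncertainties: ux/x = 2.58/67.7 = 0.038109
uy/y = 0.81/13.5 = 0.06
z = 67.7 * 13.5 = 914.0
uz = 914.0 * sqrt(0.038109^2 + 0.06^2) = 64.963

64.963


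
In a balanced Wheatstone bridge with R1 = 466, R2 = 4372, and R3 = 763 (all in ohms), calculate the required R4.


At balance: R1*R4 = R2*R3, so R4 = R2*R3/R1.
R4 = 4372 * 763 / 466
R4 = 3335836 / 466
R4 = 7158.45 ohm

7158.45 ohm


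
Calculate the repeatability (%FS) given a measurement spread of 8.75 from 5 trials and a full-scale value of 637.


Repeatability = (spread / full scale) * 100%.
R = (8.75 / 637) * 100
R = 1.374 %FS

1.374 %FS


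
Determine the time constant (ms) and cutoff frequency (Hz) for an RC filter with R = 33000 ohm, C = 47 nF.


Time constant: tau = R * C.
tau = 33000 * 4.70e-08 = 0.001551 s
tau = 1.551 ms
Cutoff frequency: fc = 1 / (2*pi*R*C).
fc = 1 / (2*pi*0.001551) = 102.61 Hz

tau = 1.551 ms, fc = 102.61 Hz


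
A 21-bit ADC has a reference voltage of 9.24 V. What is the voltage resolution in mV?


The resolution (LSB) of an ADC is Vref / 2^n.
LSB = 9.24 / 2^21
LSB = 9.24 / 2097152
LSB = 4.41e-06 V = 0.00440598 mV

0.00440598 mV


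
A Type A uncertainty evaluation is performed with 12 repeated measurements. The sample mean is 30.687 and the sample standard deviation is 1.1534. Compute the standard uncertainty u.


The standard uncertainty for Type A evaluation is u = s / sqrt(n).
u = 1.1534 / sqrt(12)
u = 1.1534 / 3.4641
u = 0.333

0.333


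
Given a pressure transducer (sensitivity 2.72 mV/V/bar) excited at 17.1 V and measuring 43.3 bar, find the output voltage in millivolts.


Output = sensitivity * Vex * P.
Vout = 2.72 * 17.1 * 43.3
Vout = 46.512 * 43.3
Vout = 2013.97 mV

2013.97 mV


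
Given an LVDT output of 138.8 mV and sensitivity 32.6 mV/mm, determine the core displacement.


Displacement = Vout / sensitivity.
d = 138.8 / 32.6
d = 4.258 mm

4.258 mm


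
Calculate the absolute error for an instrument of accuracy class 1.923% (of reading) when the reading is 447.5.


Absolute error = (accuracy% / 100) * reading.
Error = (1.923 / 100) * 447.5
Error = 0.01923 * 447.5
Error = 8.6054

8.6054


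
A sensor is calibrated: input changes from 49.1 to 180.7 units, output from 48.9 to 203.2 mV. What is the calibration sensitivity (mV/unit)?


Sensitivity = (y2 - y1) / (x2 - x1).
S = (203.2 - 48.9) / (180.7 - 49.1)
S = 154.3 / 131.6
S = 1.1725 mV/unit

1.1725 mV/unit


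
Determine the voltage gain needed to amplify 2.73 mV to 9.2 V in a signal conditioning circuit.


Gain = Vout / Vin (converting to same units).
G = 9.2 V / 2.73 mV
G = 9200.0 mV / 2.73 mV
G = 3369.96

3369.96


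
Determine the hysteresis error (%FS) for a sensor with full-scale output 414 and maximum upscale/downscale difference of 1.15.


Hysteresis = (max difference / full scale) * 100%.
H = (1.15 / 414) * 100
H = 0.278 %FS

0.278 %FS


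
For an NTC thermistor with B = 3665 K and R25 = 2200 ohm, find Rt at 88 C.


NTC thermistor equation: Rt = R25 * exp(B * (1/T - 1/T25)).
T in Kelvin: 361.15 K, T25 = 298.15 K
1/T - 1/T25 = 1/361.15 - 1/298.15 = -0.00058508
B * (1/T - 1/T25) = 3665 * -0.00058508 = -2.1443
Rt = 2200 * exp(-2.1443) = 257.7 ohm

257.7 ohm


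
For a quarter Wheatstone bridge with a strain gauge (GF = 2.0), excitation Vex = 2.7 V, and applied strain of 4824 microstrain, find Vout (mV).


Quarter bridge output: Vout = (GF * epsilon * Vex) / 4.
Vout = (2.0 * 4824e-6 * 2.7) / 4
Vout = 0.0260496 / 4 V
Vout = 0.0065124 V = 6.5124 mV

6.5124 mV


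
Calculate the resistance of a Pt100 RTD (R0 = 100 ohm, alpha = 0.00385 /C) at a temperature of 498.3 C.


The RTD equation: Rt = R0 * (1 + alpha * T).
Rt = 100 * (1 + 0.00385 * 498.3)
Rt = 100 * (1 + 1.918455)
Rt = 100 * 2.918455
Rt = 291.845 ohm

291.845 ohm


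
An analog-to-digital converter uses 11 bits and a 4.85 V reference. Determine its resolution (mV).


The resolution (LSB) of an ADC is Vref / 2^n.
LSB = 4.85 / 2^11
LSB = 4.85 / 2048
LSB = 0.00236816 V = 2.36816406 mV

2.36816406 mV


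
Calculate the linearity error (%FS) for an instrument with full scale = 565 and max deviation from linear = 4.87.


Linearity error = (max deviation / full scale) * 100%.
Linearity = (4.87 / 565) * 100
Linearity = 0.862 %FS

0.862 %FS


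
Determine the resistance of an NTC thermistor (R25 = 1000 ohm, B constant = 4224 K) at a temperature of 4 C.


NTC thermistor equation: Rt = R25 * exp(B * (1/T - 1/T25)).
T in Kelvin: 277.15 K, T25 = 298.15 K
1/T - 1/T25 = 1/277.15 - 1/298.15 = 0.00025414
B * (1/T - 1/T25) = 4224 * 0.00025414 = 1.0735
Rt = 1000 * exp(1.0735) = 2925.5 ohm

2925.5 ohm


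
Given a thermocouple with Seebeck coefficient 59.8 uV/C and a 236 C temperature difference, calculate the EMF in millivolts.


The thermocouple output V = sensitivity * dT.
V = 59.8 uV/C * 236 C
V = 14112.8 uV
V = 14.113 mV

14.113 mV


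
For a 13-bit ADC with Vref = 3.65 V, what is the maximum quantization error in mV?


The maximum quantization error is +/- LSB/2.
LSB = Vref / 2^n = 3.65 / 8192 = 0.00044556 V
Max error = LSB / 2 = 0.00044556 / 2 = 0.00022278 V
Max error = 0.2228 mV

0.2228 mV


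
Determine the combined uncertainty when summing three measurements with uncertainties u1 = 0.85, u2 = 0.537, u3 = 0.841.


For a sum of independent quantities, uc = sqrt(u1^2 + u2^2 + u3^2).
uc = sqrt(0.85^2 + 0.537^2 + 0.841^2)
uc = sqrt(0.7225 + 0.288369 + 0.707281)
uc = 1.3108

1.3108


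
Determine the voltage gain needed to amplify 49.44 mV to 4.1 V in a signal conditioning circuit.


Gain = Vout / Vin (converting to same units).
G = 4.1 V / 49.44 mV
G = 4100.0 mV / 49.44 mV
G = 82.93

82.93


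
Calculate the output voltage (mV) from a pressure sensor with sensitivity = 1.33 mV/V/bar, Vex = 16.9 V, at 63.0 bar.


Output = sensitivity * Vex * P.
Vout = 1.33 * 16.9 * 63.0
Vout = 22.477 * 63.0
Vout = 1416.05 mV

1416.05 mV


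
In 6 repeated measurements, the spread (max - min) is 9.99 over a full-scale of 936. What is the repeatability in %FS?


Repeatability = (spread / full scale) * 100%.
R = (9.99 / 936) * 100
R = 1.067 %FS

1.067 %FS


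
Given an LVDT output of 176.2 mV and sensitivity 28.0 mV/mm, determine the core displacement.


Displacement = Vout / sensitivity.
d = 176.2 / 28.0
d = 6.293 mm

6.293 mm


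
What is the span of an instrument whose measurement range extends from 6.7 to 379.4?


Span = upper range - lower range.
Span = 379.4 - (6.7)
Span = 372.7

372.7


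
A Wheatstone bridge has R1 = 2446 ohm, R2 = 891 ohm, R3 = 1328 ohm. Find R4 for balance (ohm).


At balance: R1*R4 = R2*R3, so R4 = R2*R3/R1.
R4 = 891 * 1328 / 2446
R4 = 1183248 / 2446
R4 = 483.75 ohm

483.75 ohm


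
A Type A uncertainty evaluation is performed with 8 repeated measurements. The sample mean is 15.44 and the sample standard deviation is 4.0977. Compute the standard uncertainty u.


The standard uncertainty for Type A evaluation is u = s / sqrt(n).
u = 4.0977 / sqrt(8)
u = 4.0977 / 2.8284
u = 1.4488

1.4488


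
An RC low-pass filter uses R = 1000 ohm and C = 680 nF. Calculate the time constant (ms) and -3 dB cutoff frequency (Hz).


Time constant: tau = R * C.
tau = 1000 * 6.80e-07 = 0.00068 s
tau = 0.68 ms
Cutoff frequency: fc = 1 / (2*pi*R*C).
fc = 1 / (2*pi*0.00068) = 234.05 Hz

tau = 0.68 ms, fc = 234.05 Hz


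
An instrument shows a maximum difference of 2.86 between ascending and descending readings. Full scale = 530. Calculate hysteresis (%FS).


Hysteresis = (max difference / full scale) * 100%.
H = (2.86 / 530) * 100
H = 0.54 %FS

0.54 %FS


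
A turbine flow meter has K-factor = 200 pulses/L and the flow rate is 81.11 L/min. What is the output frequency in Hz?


Frequency = K * Q / 60 (converting L/min to L/s).
f = 200 * 81.11 / 60
f = 16222.0 / 60
f = 270.37 Hz

270.37 Hz


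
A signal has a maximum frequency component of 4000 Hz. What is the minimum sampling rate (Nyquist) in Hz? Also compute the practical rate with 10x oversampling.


By Nyquist theorem, fs_min = 2 * fmax.
fs_min = 2 * 4000 = 8000 Hz
Practical rate = 10 * fs_min = 10 * 8000 = 80000 Hz

fs_min = 8000 Hz, fs_practical = 80000 Hz


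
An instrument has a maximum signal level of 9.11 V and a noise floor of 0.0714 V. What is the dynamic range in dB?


Dynamic range = 20 * log10(Vmax / Vnoise).
DR = 20 * log10(9.11 / 0.0714)
DR = 20 * log10(127.59)
DR = 42.12 dB

42.12 dB


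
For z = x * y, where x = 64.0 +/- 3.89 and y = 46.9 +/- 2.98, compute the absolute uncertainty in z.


For a product z = x*y, the relative uncertainty is:
uz/z = sqrt((ux/x)^2 + (uy/y)^2)
Relative uncertainties: ux/x = 3.89/64.0 = 0.060781
uy/y = 2.98/46.9 = 0.063539
z = 64.0 * 46.9 = 3001.6
uz = 3001.6 * sqrt(0.060781^2 + 0.063539^2) = 263.93

263.93


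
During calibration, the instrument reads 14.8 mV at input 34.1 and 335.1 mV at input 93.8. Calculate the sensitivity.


Sensitivity = (y2 - y1) / (x2 - x1).
S = (335.1 - 14.8) / (93.8 - 34.1)
S = 320.3 / 59.7
S = 5.3652 mV/unit

5.3652 mV/unit


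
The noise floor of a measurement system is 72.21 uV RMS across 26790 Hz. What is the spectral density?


Noise spectral density = Vrms / sqrt(BW).
NSD = 72.21 / sqrt(26790)
NSD = 72.21 / 163.6765
NSD = 0.4412 uV/sqrt(Hz)

0.4412 uV/sqrt(Hz)


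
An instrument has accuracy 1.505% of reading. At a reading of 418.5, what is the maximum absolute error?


Absolute error = (accuracy% / 100) * reading.
Error = (1.505 / 100) * 418.5
Error = 0.01505 * 418.5
Error = 6.2984

6.2984


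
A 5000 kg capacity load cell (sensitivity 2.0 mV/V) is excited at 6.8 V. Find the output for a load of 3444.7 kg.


Vout = rated_output * Vex * (load / capacity).
Vout = 2.0 * 6.8 * (3444.7 / 5000)
Vout = 2.0 * 6.8 * 0.68894
Vout = 9.37 mV

9.37 mV


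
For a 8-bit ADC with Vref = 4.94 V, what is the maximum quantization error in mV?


The maximum quantization error is +/- LSB/2.
LSB = Vref / 2^n = 4.94 / 256 = 0.01929688 V
Max error = LSB / 2 = 0.01929688 / 2 = 0.00964844 V
Max error = 9.6484 mV

9.6484 mV


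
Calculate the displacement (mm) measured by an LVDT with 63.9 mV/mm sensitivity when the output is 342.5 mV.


Displacement = Vout / sensitivity.
d = 342.5 / 63.9
d = 5.36 mm

5.36 mm


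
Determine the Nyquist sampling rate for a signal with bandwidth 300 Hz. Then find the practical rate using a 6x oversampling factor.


By Nyquist theorem, fs_min = 2 * fmax.
fs_min = 2 * 300 = 600 Hz
Practical rate = 6 * fs_min = 6 * 600 = 3600 Hz

fs_min = 600 Hz, fs_practical = 3600 Hz


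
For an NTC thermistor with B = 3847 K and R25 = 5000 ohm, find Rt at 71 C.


NTC thermistor equation: Rt = R25 * exp(B * (1/T - 1/T25)).
T in Kelvin: 344.15 K, T25 = 298.15 K
1/T - 1/T25 = 1/344.15 - 1/298.15 = -0.00044831
B * (1/T - 1/T25) = 3847 * -0.00044831 = -1.7246
Rt = 5000 * exp(-1.7246) = 891.2 ohm

891.2 ohm


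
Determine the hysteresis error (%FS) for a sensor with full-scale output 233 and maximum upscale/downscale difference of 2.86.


Hysteresis = (max difference / full scale) * 100%.
H = (2.86 / 233) * 100
H = 1.227 %FS

1.227 %FS


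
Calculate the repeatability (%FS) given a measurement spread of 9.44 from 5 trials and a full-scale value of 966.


Repeatability = (spread / full scale) * 100%.
R = (9.44 / 966) * 100
R = 0.977 %FS

0.977 %FS


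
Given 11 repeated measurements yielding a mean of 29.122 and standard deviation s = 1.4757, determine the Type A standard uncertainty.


The standard uncertainty for Type A evaluation is u = s / sqrt(n).
u = 1.4757 / sqrt(11)
u = 1.4757 / 3.3166
u = 0.4449

0.4449


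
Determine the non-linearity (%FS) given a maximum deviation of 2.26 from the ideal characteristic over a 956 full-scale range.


Linearity error = (max deviation / full scale) * 100%.
Linearity = (2.26 / 956) * 100
Linearity = 0.236 %FS

0.236 %FS


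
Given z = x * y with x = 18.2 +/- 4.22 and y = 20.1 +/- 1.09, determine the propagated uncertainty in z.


For a product z = x*y, the relative uncertainty is:
uz/z = sqrt((ux/x)^2 + (uy/y)^2)
Relative uncertainties: ux/x = 4.22/18.2 = 0.231868
uy/y = 1.09/20.1 = 0.054229
z = 18.2 * 20.1 = 365.8
uz = 365.8 * sqrt(0.231868^2 + 0.054229^2) = 87.111

87.111


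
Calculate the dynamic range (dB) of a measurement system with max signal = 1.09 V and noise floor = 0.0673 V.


Dynamic range = 20 * log10(Vmax / Vnoise).
DR = 20 * log10(1.09 / 0.0673)
DR = 20 * log10(16.2)
DR = 24.19 dB

24.19 dB


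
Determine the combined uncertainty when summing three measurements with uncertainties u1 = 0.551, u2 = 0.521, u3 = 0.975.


For a sum of independent quantities, uc = sqrt(u1^2 + u2^2 + u3^2).
uc = sqrt(0.551^2 + 0.521^2 + 0.975^2)
uc = sqrt(0.303601 + 0.271441 + 0.950625)
uc = 1.2352

1.2352


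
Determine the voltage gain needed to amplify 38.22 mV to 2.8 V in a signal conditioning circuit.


Gain = Vout / Vin (converting to same units).
G = 2.8 V / 38.22 mV
G = 2800.0 mV / 38.22 mV
G = 73.26

73.26


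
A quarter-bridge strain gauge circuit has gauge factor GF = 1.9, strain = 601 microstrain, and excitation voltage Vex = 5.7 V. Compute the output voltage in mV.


Quarter bridge output: Vout = (GF * epsilon * Vex) / 4.
Vout = (1.9 * 601e-6 * 5.7) / 4
Vout = 0.00650883 / 4 V
Vout = 0.00162721 V = 1.6272 mV

1.6272 mV


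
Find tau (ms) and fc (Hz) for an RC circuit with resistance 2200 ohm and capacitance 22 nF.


Time constant: tau = R * C.
tau = 2200 * 2.20e-08 = 4.84e-05 s
tau = 0.0484 ms
Cutoff frequency: fc = 1 / (2*pi*R*C).
fc = 1 / (2*pi*4.84e-05) = 3288.33 Hz

tau = 0.0484 ms, fc = 3288.33 Hz


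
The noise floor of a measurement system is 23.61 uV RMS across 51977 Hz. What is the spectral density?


Noise spectral density = Vrms / sqrt(BW).
NSD = 23.61 / sqrt(51977)
NSD = 23.61 / 227.9846
NSD = 0.1036 uV/sqrt(Hz)

0.1036 uV/sqrt(Hz)


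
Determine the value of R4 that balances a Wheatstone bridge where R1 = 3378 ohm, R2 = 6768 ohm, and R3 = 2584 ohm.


At balance: R1*R4 = R2*R3, so R4 = R2*R3/R1.
R4 = 6768 * 2584 / 3378
R4 = 17488512 / 3378
R4 = 5177.18 ohm

5177.18 ohm


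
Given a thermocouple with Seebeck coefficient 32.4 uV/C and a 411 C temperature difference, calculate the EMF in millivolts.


The thermocouple output V = sensitivity * dT.
V = 32.4 uV/C * 411 C
V = 13316.4 uV
V = 13.316 mV

13.316 mV


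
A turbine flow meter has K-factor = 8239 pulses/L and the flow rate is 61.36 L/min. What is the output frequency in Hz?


Frequency = K * Q / 60 (converting L/min to L/s).
f = 8239 * 61.36 / 60
f = 505545.04 / 60
f = 8425.75 Hz

8425.75 Hz


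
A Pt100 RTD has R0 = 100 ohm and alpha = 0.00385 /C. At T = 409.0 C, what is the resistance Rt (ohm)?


The RTD equation: Rt = R0 * (1 + alpha * T).
Rt = 100 * (1 + 0.00385 * 409.0)
Rt = 100 * (1 + 1.57465)
Rt = 100 * 2.57465
Rt = 257.465 ohm

257.465 ohm


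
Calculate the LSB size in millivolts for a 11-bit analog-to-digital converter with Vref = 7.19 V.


The resolution (LSB) of an ADC is Vref / 2^n.
LSB = 7.19 / 2^11
LSB = 7.19 / 2048
LSB = 0.00351074 V = 3.51074219 mV

3.51074219 mV


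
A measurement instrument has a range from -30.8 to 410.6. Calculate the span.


Span = upper range - lower range.
Span = 410.6 - (-30.8)
Span = 441.4

441.4


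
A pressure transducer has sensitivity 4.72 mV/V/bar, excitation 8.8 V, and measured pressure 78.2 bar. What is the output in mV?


Output = sensitivity * Vex * P.
Vout = 4.72 * 8.8 * 78.2
Vout = 41.536 * 78.2
Vout = 3248.12 mV

3248.12 mV


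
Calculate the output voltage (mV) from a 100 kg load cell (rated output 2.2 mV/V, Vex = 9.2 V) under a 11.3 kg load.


Vout = rated_output * Vex * (load / capacity).
Vout = 2.2 * 9.2 * (11.3 / 100)
Vout = 2.2 * 9.2 * 0.113
Vout = 2.287 mV

2.287 mV


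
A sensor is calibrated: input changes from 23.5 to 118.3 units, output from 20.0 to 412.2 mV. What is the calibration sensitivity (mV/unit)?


Sensitivity = (y2 - y1) / (x2 - x1).
S = (412.2 - 20.0) / (118.3 - 23.5)
S = 392.2 / 94.8
S = 4.1371 mV/unit

4.1371 mV/unit


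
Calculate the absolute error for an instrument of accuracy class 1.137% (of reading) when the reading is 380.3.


Absolute error = (accuracy% / 100) * reading.
Error = (1.137 / 100) * 380.3
Error = 0.01137 * 380.3
Error = 4.324

4.324


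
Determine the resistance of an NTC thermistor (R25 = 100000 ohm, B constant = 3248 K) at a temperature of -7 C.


NTC thermistor equation: Rt = R25 * exp(B * (1/T - 1/T25)).
T in Kelvin: 266.15 K, T25 = 298.15 K
1/T - 1/T25 = 1/266.15 - 1/298.15 = 0.00040326
B * (1/T - 1/T25) = 3248 * 0.00040326 = 1.3098
Rt = 100000 * exp(1.3098) = 370543.0 ohm

370543.0 ohm


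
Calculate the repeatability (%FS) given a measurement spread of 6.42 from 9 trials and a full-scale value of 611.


Repeatability = (spread / full scale) * 100%.
R = (6.42 / 611) * 100
R = 1.051 %FS

1.051 %FS


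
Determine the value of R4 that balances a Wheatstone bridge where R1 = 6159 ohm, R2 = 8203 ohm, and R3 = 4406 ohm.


At balance: R1*R4 = R2*R3, so R4 = R2*R3/R1.
R4 = 8203 * 4406 / 6159
R4 = 36142418 / 6159
R4 = 5868.23 ohm

5868.23 ohm


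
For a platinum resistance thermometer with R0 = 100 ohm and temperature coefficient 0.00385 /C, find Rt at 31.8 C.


The RTD equation: Rt = R0 * (1 + alpha * T).
Rt = 100 * (1 + 0.00385 * 31.8)
Rt = 100 * (1 + 0.12243)
Rt = 100 * 1.12243
Rt = 112.243 ohm

112.243 ohm


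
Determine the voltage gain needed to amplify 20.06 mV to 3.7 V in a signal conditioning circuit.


Gain = Vout / Vin (converting to same units).
G = 3.7 V / 20.06 mV
G = 3700.0 mV / 20.06 mV
G = 184.45

184.45


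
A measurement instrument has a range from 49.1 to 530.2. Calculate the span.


Span = upper range - lower range.
Span = 530.2 - (49.1)
Span = 481.1

481.1


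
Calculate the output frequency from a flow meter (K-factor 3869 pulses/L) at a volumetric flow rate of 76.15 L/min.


Frequency = K * Q / 60 (converting L/min to L/s).
f = 3869 * 76.15 / 60
f = 294624.35 / 60
f = 4910.41 Hz

4910.41 Hz
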